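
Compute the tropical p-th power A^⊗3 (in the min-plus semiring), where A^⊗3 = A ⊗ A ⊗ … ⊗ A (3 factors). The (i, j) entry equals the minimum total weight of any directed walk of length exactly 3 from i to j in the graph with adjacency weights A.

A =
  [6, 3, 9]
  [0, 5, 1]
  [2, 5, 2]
A^⊗3 =
  [6, 6, 6]
  [3, 6, 4]
  [5, 7, 6]

Each entry (A^⊗3)_ij equals the minimum over all length-3 walks i = v_0 → v_1 → … → v_3 = j of Σ_t A[v_t][v_{t+1}]. For example, for (i, j) = (0, 2) we minimise over 9 possible intermediate vertex sequences; the minimum is 6, attained along the walk 0 → 1 → 2 → 2.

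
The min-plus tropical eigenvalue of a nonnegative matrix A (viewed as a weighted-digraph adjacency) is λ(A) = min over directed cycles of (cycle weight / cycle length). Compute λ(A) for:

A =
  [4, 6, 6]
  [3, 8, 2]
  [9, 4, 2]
λ(A) = 2

Enumerate directed cycles and compute their means (weight / length). Sample:
  cycle 0 → 0: weight = 4, length = 1, mean = 4/1 ≈ 4.000
  cycle 1 → 1: weight = 8, length = 1, mean = 8/1 ≈ 8.000
  cycle 2 → 2: weight = 2, length = 1, mean = 2/1 ≈ 2.000
  cycle 0 → 1 → 0: weight = 9, length = 2, mean = 9/2 ≈ 4.500
  cycle 0 → 2 → 0: weight = 15, length = 2, mean = 15/2 ≈ 7.500
  cycle 1 → 0 → 1: weight = 9, length = 2, mean = 9/2 ≈ 4.500
Minimum mean = 2.000, attained e.g. along the cycle 2 → 2 with weight 2 and length 1. So λ(A) = 2/1 = 2.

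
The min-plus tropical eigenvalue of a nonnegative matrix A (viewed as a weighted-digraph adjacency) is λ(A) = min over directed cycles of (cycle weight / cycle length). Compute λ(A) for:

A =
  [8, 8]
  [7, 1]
λ(A) = 1

Enumerate directed cycles and compute their means (weight / length). Sample:
  cycle 0 → 0: weight = 8, length = 1, mean = 8/1 ≈ 8.000
  cycle 1 → 1: weight = 1, length = 1, mean = 1/1 ≈ 1.000
  cycle 0 → 1 → 0: weight = 15, length = 2, mean = 15/2 ≈ 7.500
  cycle 1 → 0 → 1: weight = 15, length = 2, mean = 15/2 ≈ 7.500
Minimum mean = 1.000, attained e.g. along the cycle 1 → 1 with weight 1 and length 1. So λ(A) = 1/1 = 1.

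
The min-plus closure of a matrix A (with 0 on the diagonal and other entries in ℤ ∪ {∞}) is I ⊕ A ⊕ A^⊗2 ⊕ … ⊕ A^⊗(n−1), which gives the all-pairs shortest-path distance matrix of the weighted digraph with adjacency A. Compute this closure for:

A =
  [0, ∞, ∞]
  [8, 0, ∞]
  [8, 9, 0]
Closure =
  [0, ∞, ∞]
  [8, 0, ∞]
  [8, 9, 0]

This is the Floyd-Warshall all-pairs shortest-path computation. For each intermediate vertex k = 0, 1, …, 2, update dist[i][j] ← min(dist[i][j], dist[i][k] + dist[k][j]). The final matrix gives, for each (i, j), the minimum total weight of any directed path from i to j (possibly empty when i = j).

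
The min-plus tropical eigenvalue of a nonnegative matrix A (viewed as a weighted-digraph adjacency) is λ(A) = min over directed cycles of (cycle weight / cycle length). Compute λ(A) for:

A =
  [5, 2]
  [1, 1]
λ(A) = 1

Enumerate directed cycles and compute their means (weight / length). Sample:
  cycle 0 → 0: weight = 5, length = 1, mean = 5/1 ≈ 5.000
  cycle 1 → 1: weight = 1, length = 1, mean = 1/1 ≈ 1.000
  cycle 0 → 1 → 0: weight = 3, length = 2, mean = 3/2 ≈ 1.500
  cycle 1 → 0 → 1: weight = 3, length = 2, mean = 3/2 ≈ 1.500
Minimum mean = 1.000, attained e.g. along the cycle 1 → 1 with weight 1 and length 1. So λ(A) = 1/1 = 1.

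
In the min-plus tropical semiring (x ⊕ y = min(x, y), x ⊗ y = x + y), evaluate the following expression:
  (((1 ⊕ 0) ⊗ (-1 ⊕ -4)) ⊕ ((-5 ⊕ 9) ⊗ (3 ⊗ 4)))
(((1 ⊕ 0) ⊗ (-1 ⊕ -4)) ⊕ ((-5 ⊕ 9) ⊗ (3 ⊗ 4))) = -4

Expand innermost to outermost. Recall ⊕ takes the minimum of its arguments and ⊗ takes their sum. Working out the expression (((1 ⊕ 0) ⊗ (-1 ⊕ -4)) ⊕ ((-5 ⊕ 9) ⊗ (3 ⊗ 4))) gives -4.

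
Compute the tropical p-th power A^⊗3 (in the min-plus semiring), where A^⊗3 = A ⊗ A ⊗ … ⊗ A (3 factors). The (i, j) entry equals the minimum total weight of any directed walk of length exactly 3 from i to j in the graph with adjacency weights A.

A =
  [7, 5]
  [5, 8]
A^⊗3 =
  [17, 15]
  [15, 17]

Each entry (A^⊗3)_ij equals the minimum over all length-3 walks i = v_0 → v_1 → … → v_3 = j of Σ_t A[v_t][v_{t+1}]. For example, for (i, j) = (0, 1) we minimise over 4 possible intermediate vertex sequences; the minimum is 15, attained along the walk 0 → 1 → 0 → 1.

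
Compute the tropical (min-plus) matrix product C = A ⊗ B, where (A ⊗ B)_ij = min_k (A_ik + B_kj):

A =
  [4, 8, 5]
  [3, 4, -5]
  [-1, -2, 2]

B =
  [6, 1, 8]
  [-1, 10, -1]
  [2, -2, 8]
A ⊗ B =
  [7, 3, 7]
  [-3, -7, 3]
  [-3, 0, -3]

Apply the min-plus product entry-by-entry:
  C[0][0] = min over k of (A[0][0] + B[0][0] = 4 + 6 = 10, A[0][1] + B[1][0] = 8 + -1 = 7, A[0][2] + B[2][0] = 5 + 2 = 7) = 7 (attained at k = 1)
  C[0][1] = min over k of (A[0][0] + B[0][1] = 4 + 1 = 5, A[0][1] + B[1][1] = 8 + 10 = 18, A[0][2] + B[2][1] = 5 + -2 = 3) = 3 (attained at k = 2)
  C[0][2] = min over k of (A[0][0] + B[0][2] = 4 + 8 = 12, A[0][1] + B[1][2] = 8 + -1 = 7, A[0][2] + B[2][2] = 5 + 8 = 13) = 7 (attained at k = 1)
  C[1][0] = min over k of (A[1][0] + B[0][0] = 3 + 6 = 9, A[1][1] + B[1][0] = 4 + -1 = 3, A[1][2] + B[2][0] = -5 + 2 = -3) = -3 (attained at k = 2)
  C[1][1] = min over k of (A[1][0] + B[0][1] = 3 + 1 = 4, A[1][1] + B[1][1] = 4 + 10 = 14, A[1][2] + B[2][1] = -5 + -2 = -7) = -7 (attained at k = 2)
  C[1][2] = min over k of (A[1][0] + B[0][2] = 3 + 8 = 11, A[1][1] + B[1][2] = 4 + -1 = 3, A[1][2] + B[2][2] = -5 + 8 = 3) = 3 (attained at k = 1)
  C[2][0] = min over k of (A[2][0] + B[0][0] = -1 + 6 = 5, A[2][1] + B[1][0] = -2 + -1 = -3, A[2][2] + B[2][0] = 2 + 2 = 4) = -3 (attained at k = 1)
  C[2][1] = min over k of (A[2][0] + B[0][1] = -1 + 1 = 0, A[2][1] + B[1][1] = -2 + 10 = 8, A[2][2] + B[2][1] = 2 + -2 = 0) = 0 (attained at k = 0)
  C[2][2] = min over k of (A[2][0] + B[0][2] = -1 + 8 = 7, A[2][1] + B[1][2] = -2 + -1 = -3, A[2][2] + B[2][2] = 2 + 8 = 10) = -3 (attained at k = 1)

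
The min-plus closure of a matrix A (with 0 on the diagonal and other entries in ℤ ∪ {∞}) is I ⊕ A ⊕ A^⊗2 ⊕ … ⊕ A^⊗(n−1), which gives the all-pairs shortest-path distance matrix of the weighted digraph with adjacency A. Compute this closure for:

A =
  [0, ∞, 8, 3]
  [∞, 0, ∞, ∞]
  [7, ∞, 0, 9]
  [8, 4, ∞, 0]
Closure =
  [0, 7, 8, 3]
  [∞, 0, ∞, ∞]
  [7, 13, 0, 9]
  [8, 4, 16, 0]

This is the Floyd-Warshall all-pairs shortest-path computation. For each intermediate vertex k = 0, 1, …, 3, update dist[i][j] ← min(dist[i][j], dist[i][k] + dist[k][j]). The final matrix gives, for each (i, j), the minimum total weight of any directed path from i to j (possibly empty when i = j).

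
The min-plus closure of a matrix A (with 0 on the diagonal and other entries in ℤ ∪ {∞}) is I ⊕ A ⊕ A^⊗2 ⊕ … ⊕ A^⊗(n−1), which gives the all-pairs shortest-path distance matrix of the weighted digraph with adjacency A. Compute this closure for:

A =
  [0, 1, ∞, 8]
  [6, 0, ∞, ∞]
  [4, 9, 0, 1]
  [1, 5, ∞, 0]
Closure =
  [0, 1, ∞, 8]
  [6, 0, ∞, 14]
  [2, 3, 0, 1]
  [1, 2, ∞, 0]

This is the Floyd-Warshall all-pairs shortest-path computation. For each intermediate vertex k = 0, 1, …, 3, update dist[i][j] ← min(dist[i][j], dist[i][k] + dist[k][j]). The final matrix gives, for each (i, j), the minimum total weight of any directed path from i to j (possibly empty when i = j).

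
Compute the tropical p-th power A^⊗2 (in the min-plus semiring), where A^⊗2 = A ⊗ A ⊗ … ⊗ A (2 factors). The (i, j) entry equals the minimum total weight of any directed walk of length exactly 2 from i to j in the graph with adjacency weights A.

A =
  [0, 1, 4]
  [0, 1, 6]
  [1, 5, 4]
A^⊗2 =
  [0, 1, 4]
  [0, 1, 4]
  [1, 2, 5]

Each entry (A^⊗2)_ij equals the minimum over all length-2 walks i = v_0 → v_1 → … → v_2 = j of Σ_t A[v_t][v_{t+1}]. For example, for (i, j) = (0, 2) we minimise over 3 possible intermediate vertex sequences; the minimum is 4, attained along the walk 0 → 0 → 2.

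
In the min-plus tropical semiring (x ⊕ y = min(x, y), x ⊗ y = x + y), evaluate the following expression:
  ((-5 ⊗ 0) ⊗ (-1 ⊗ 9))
((-5 ⊗ 0) ⊗ (-1 ⊗ 9)) = 3

Expand innermost to outermost. Recall ⊕ takes the minimum of its arguments and ⊗ takes their sum. Working out the expression ((-5 ⊗ 0) ⊗ (-1 ⊗ 9)) gives 3.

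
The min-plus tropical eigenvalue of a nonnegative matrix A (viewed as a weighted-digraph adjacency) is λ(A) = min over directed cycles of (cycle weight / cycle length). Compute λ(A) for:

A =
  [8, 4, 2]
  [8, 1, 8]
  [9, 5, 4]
λ(A) = 1

Enumerate directed cycles and compute their means (weight / length). Sample:
  cycle 0 → 0: weight = 8, length = 1, mean = 8/1 ≈ 8.000
  cycle 1 → 1: weight = 1, length = 1, mean = 1/1 ≈ 1.000
  cycle 2 → 2: weight = 4, length = 1, mean = 4/1 ≈ 4.000
  cycle 0 → 1 → 0: weight = 12, length = 2, mean = 12/2 ≈ 6.000
  cycle 0 → 2 → 0: weight = 11, length = 2, mean = 11/2 ≈ 5.500
  cycle 1 → 0 → 1: weight = 12, length = 2, mean = 12/2 ≈ 6.000
Minimum mean = 1.000, attained e.g. along the cycle 1 → 1 with weight 1 and length 1. So λ(A) = 1/1 = 1.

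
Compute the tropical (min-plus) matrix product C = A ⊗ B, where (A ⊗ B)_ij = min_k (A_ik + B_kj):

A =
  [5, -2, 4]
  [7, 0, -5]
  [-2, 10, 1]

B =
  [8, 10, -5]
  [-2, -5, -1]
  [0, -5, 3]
A ⊗ B =
  [-4, -7, -3]
  [-5, -10, -2]
  [1, -4, -7]

Apply the min-plus product entry-by-entry:
  C[0][0] = min over k of (A[0][0] + B[0][0] = 5 + 8 = 13, A[0][1] + B[1][0] = -2 + -2 = -4, A[0][2] + B[2][0] = 4 + 0 = 4) = -4 (attained at k = 1)
  C[0][1] = min over k of (A[0][0] + B[0][1] = 5 + 10 = 15, A[0][1] + B[1][1] = -2 + -5 = -7, A[0][2] + B[2][1] = 4 + -5 = -1) = -7 (attained at k = 1)
  C[0][2] = min over k of (A[0][0] + B[0][2] = 5 + -5 = 0, A[0][1] + B[1][2] = -2 + -1 = -3, A[0][2] + B[2][2] = 4 + 3 = 7) = -3 (attained at k = 1)
  C[1][0] = min over k of (A[1][0] + B[0][0] = 7 + 8 = 15, A[1][1] + B[1][0] = 0 + -2 = -2, A[1][2] + B[2][0] = -5 + 0 = -5) = -5 (attained at k = 2)
  C[1][1] = min over k of (A[1][0] + B[0][1] = 7 + 10 = 17, A[1][1] + B[1][1] = 0 + -5 = -5, A[1][2] + B[2][1] = -5 + -5 = -10) = -10 (attained at k = 2)
  C[1][2] = min over k of (A[1][0] + B[0][2] = 7 + -5 = 2, A[1][1] + B[1][2] = 0 + -1 = -1, A[1][2] + B[2][2] = -5 + 3 = -2) = -2 (attained at k = 2)
  C[2][0] = min over k of (A[2][0] + B[0][0] = -2 + 8 = 6, A[2][1] + B[1][0] = 10 + -2 = 8, A[2][2] + B[2][0] = 1 + 0 = 1) = 1 (attained at k = 2)
  C[2][1] = min over k of (A[2][0] + B[0][1] = -2 + 10 = 8, A[2][1] + B[1][1] = 10 + -5 = 5, A[2][2] + B[2][1] = 1 + -5 = -4) = -4 (attained at k = 2)
  C[2][2] = min over k of (A[2][0] + B[0][2] = -2 + -5 = -7, A[2][1] + B[1][2] = 10 + -1 = 9, A[2][2] + B[2][2] = 1 + 3 = 4) = -7 (attained at k = 0)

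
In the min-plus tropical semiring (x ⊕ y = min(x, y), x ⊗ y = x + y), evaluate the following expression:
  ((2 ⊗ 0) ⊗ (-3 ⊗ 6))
((2 ⊗ 0) ⊗ (-3 ⊗ 6)) = 5

Expand innermost to outermost. Recall ⊕ takes the minimum of its arguments and ⊗ takes their sum. Working out the expression ((2 ⊗ 0) ⊗ (-3 ⊗ 6)) gives 5.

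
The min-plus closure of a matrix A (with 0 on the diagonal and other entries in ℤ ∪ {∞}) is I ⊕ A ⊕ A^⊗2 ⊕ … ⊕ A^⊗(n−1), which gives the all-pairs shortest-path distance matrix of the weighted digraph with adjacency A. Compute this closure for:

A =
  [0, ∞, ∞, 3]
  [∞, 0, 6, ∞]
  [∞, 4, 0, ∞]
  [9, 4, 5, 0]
Closure =
  [0, 7, 8, 3]
  [∞, 0, 6, ∞]
  [∞, 4, 0, ∞]
  [9, 4, 5, 0]

This is the Floyd-Warshall all-pairs shortest-path computation. For each intermediate vertex k = 0, 1, …, 3, update dist[i][j] ← min(dist[i][j], dist[i][k] + dist[k][j]). The final matrix gives, for each (i, j), the minimum total weight of any directed path from i to j (possibly empty when i = j).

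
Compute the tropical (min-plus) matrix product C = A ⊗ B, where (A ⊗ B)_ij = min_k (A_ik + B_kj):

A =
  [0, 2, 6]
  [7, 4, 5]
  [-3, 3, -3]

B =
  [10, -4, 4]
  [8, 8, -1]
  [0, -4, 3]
A ⊗ B =
  [6, -4, 1]
  [5, 1, 3]
  [-3, -7, 0]

Apply the min-plus product entry-by-entry:
  C[0][0] = min over k of (A[0][0] + B[0][0] = 0 + 10 = 10, A[0][1] + B[1][0] = 2 + 8 = 10, A[0][2] + B[2][0] = 6 + 0 = 6) = 6 (attained at k = 2)
  C[0][1] = min over k of (A[0][0] + B[0][1] = 0 + -4 = -4, A[0][1] + B[1][1] = 2 + 8 = 10, A[0][2] + B[2][1] = 6 + -4 = 2) = -4 (attained at k = 0)
  C[0][2] = min over k of (A[0][0] + B[0][2] = 0 + 4 = 4, A[0][1] + B[1][2] = 2 + -1 = 1, A[0][2] + B[2][2] = 6 + 3 = 9) = 1 (attained at k = 1)
  C[1][0] = min over k of (A[1][0] + B[0][0] = 7 + 10 = 17, A[1][1] + B[1][0] = 4 + 8 = 12, A[1][2] + B[2][0] = 5 + 0 = 5) = 5 (attained at k = 2)
  C[1][1] = min over k of (A[1][0] + B[0][1] = 7 + -4 = 3, A[1][1] + B[1][1] = 4 + 8 = 12, A[1][2] + B[2][1] = 5 + -4 = 1) = 1 (attained at k = 2)
  C[1][2] = min over k of (A[1][0] + B[0][2] = 7 + 4 = 11, A[1][1] + B[1][2] = 4 + -1 = 3, A[1][2] + B[2][2] = 5 + 3 = 8) = 3 (attained at k = 1)
  C[2][0] = min over k of (A[2][0] + B[0][0] = -3 + 10 = 7, A[2][1] + B[1][0] = 3 + 8 = 11, A[2][2] + B[2][0] = -3 + 0 = -3) = -3 (attained at k = 2)
  C[2][1] = min over k of (A[2][0] + B[0][1] = -3 + -4 = -7, A[2][1] + B[1][1] = 3 + 8 = 11, A[2][2] + B[2][1] = -3 + -4 = -7) = -7 (attained at k = 0)
  C[2][2] = min over k of (A[2][0] + B[0][2] = -3 + 4 = 1, A[2][1] + B[1][2] = 3 + -1 = 2, A[2][2] + B[2][2] = -3 + 3 = 0) = 0 (attained at k = 2)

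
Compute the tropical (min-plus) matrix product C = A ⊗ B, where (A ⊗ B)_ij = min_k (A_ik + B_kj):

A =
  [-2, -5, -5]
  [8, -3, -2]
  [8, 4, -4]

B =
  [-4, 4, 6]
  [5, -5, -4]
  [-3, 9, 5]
A ⊗ B =
  [-8, -10, -9]
  [-5, -8, -7]
  [-7, -1, 0]

Apply the min-plus product entry-by-entry:
  C[0][0] = min over k of (A[0][0] + B[0][0] = -2 + -4 = -6, A[0][1] + B[1][0] = -5 + 5 = 0, A[0][2] + B[2][0] = -5 + -3 = -8) = -8 (attained at k = 2)
  C[0][1] = min over k of (A[0][0] + B[0][1] = -2 + 4 = 2, A[0][1] + B[1][1] = -5 + -5 = -10, A[0][2] + B[2][1] = -5 + 9 = 4) = -10 (attained at k = 1)
  C[0][2] = min over k of (A[0][0] + B[0][2] = -2 + 6 = 4, A[0][1] + B[1][2] = -5 + -4 = -9, A[0][2] + B[2][2] = -5 + 5 = 0) = -9 (attained at k = 1)
  C[1][0] = min over k of (A[1][0] + B[0][0] = 8 + -4 = 4, A[1][1] + B[1][0] = -3 + 5 = 2, A[1][2] + B[2][0] = -2 + -3 = -5) = -5 (attained at k = 2)
  C[1][1] = min over k of (A[1][0] + B[0][1] = 8 + 4 = 12, A[1][1] + B[1][1] = -3 + -5 = -8, A[1][2] + B[2][1] = -2 + 9 = 7) = -8 (attained at k = 1)
  C[1][2] = min over k of (A[1][0] + B[0][2] = 8 + 6 = 14, A[1][1] + B[1][2] = -3 + -4 = -7, A[1][2] + B[2][2] = -2 + 5 = 3) = -7 (attained at k = 1)
  C[2][0] = min over k of (A[2][0] + B[0][0] = 8 + -4 = 4, A[2][1] + B[1][0] = 4 + 5 = 9, A[2][2] + B[2][0] = -4 + -3 = -7) = -7 (attained at k = 2)
  C[2][1] = min over k of (A[2][0] + B[0][1] = 8 + 4 = 12, A[2][1] + B[1][1] = 4 + -5 = -1, A[2][2] + B[2][1] = -4 + 9 = 5) = -1 (attained at k = 1)
  C[2][2] = min over k of (A[2][0] + B[0][2] = 8 + 6 = 14, A[2][1] + B[1][2] = 4 + -4 = 0, A[2][2] + B[2][2] = -4 + 5 = 1) = 0 (attained at k = 1)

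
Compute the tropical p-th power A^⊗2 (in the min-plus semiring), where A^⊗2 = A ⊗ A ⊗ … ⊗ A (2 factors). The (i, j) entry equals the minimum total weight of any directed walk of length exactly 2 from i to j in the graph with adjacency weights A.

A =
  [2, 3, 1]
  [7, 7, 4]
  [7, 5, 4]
A^⊗2 =
  [4, 5, 3]
  [9, 9, 8]
  [9, 9, 8]

Each entry (A^⊗2)_ij equals the minimum over all length-2 walks i = v_0 → v_1 → … → v_2 = j of Σ_t A[v_t][v_{t+1}]. For example, for (i, j) = (0, 2) we minimise over 3 possible intermediate vertex sequences; the minimum is 3, attained along the walk 0 → 0 → 2.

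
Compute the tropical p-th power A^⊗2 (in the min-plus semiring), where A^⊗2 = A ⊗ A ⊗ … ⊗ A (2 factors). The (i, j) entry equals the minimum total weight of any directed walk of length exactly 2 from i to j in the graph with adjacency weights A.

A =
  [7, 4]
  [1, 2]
A^⊗2 =
  [5, 6]
  [3, 4]

Each entry (A^⊗2)_ij equals the minimum over all length-2 walks i = v_0 → v_1 → … → v_2 = j of Σ_t A[v_t][v_{t+1}]. For example, for (i, j) = (0, 1) we minimise over 2 possible intermediate vertex sequences; the minimum is 6, attained along the walk 0 → 1 → 1.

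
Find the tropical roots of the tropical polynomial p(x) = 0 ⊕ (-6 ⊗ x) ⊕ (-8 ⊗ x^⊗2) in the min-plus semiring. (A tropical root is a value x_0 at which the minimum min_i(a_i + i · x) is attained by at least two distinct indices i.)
Roots: {2, 6}

Each tropical root is a break point of the lower envelope of the lines y = a_i + i · x (there are 3 lines, with slopes 0, 1, ..., 2). Only the lines that attain the minimum somewhere contribute to roots; other lines are dominated. Here the surviving (envelope) indices are i = 2, i = 1, i = 0.
Intersections between consecutive envelope lines give the roots: for adjacent envelope indices i < j the intersection is x = (a_i − a_j) / (j − i). Reading off the sorted break points: {2, 6}.
Verification: at each break x_0, at least two indices attain the minimum of min_i(a_i + i · x_0).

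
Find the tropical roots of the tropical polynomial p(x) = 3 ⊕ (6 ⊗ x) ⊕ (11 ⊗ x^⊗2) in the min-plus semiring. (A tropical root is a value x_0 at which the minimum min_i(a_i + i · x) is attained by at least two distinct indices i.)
Roots: {-5, -3}

Each tropical root is a break point of the lower envelope of the lines y = a_i + i · x (there are 3 lines, with slopes 0, 1, ..., 2). Only the lines that attain the minimum somewhere contribute to roots; other lines are dominated. Here the surviving (envelope) indices are i = 2, i = 1, i = 0.
Intersections between consecutive envelope lines give the roots: for adjacent envelope indices i < j the intersection is x = (a_i − a_j) / (j − i). Reading off the sorted break points: {-5, -3}.
Verification: at each break x_0, at least two indices attain the minimum of min_i(a_i + i · x_0).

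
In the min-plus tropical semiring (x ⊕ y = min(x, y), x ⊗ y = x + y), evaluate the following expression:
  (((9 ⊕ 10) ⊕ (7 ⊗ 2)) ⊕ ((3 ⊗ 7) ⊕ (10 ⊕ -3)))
(((9 ⊕ 10) ⊕ (7 ⊗ 2)) ⊕ ((3 ⊗ 7) ⊕ (10 ⊕ -3))) = -3

Expand innermost to outermost. Recall ⊕ takes the minimum of its arguments and ⊗ takes their sum. Working out the expression (((9 ⊕ 10) ⊕ (7 ⊗ 2)) ⊕ ((3 ⊗ 7) ⊕ (10 ⊕ -3))) gives -3.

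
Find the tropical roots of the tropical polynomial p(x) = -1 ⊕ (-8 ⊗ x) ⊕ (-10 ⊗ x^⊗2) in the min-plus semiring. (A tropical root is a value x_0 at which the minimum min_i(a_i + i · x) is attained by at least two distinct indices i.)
Roots: {2, 7}

Each tropical root is a break point of the lower envelope of the lines y = a_i + i · x (there are 3 lines, with slopes 0, 1, ..., 2). Only the lines that attain the minimum somewhere contribute to roots; other lines are dominated. Here the surviving (envelope) indices are i = 2, i = 1, i = 0.
Intersections between consecutive envelope lines give the roots: for adjacent envelope indices i < j the intersection is x = (a_i − a_j) / (j − i). Reading off the sorted break points: {2, 7}.
Verification: at each break x_0, at least two indices attain the minimum of min_i(a_i + i · x_0).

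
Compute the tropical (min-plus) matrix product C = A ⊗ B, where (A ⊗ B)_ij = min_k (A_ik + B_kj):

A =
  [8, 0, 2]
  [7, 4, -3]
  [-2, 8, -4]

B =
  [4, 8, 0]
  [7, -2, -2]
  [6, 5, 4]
A ⊗ B =
  [7, -2, -2]
  [3, 2, 1]
  [2, 1, -2]

Apply the min-plus product entry-by-entry:
  C[0][0] = min over k of (A[0][0] + B[0][0] = 8 + 4 = 12, A[0][1] + B[1][0] = 0 + 7 = 7, A[0][2] + B[2][0] = 2 + 6 = 8) = 7 (attained at k = 1)
  C[0][1] = min over k of (A[0][0] + B[0][1] = 8 + 8 = 16, A[0][1] + B[1][1] = 0 + -2 = -2, A[0][2] + B[2][1] = 2 + 5 = 7) = -2 (attained at k = 1)
  C[0][2] = min over k of (A[0][0] + B[0][2] = 8 + 0 = 8, A[0][1] + B[1][2] = 0 + -2 = -2, A[0][2] + B[2][2] = 2 + 4 = 6) = -2 (attained at k = 1)
  C[1][0] = min over k of (A[1][0] + B[0][0] = 7 + 4 = 11, A[1][1] + B[1][0] = 4 + 7 = 11, A[1][2] + B[2][0] = -3 + 6 = 3) = 3 (attained at k = 2)
  C[1][1] = min over k of (A[1][0] + B[0][1] = 7 + 8 = 15, A[1][1] + B[1][1] = 4 + -2 = 2, A[1][2] + B[2][1] = -3 + 5 = 2) = 2 (attained at k = 1)
  C[1][2] = min over k of (A[1][0] + B[0][2] = 7 + 0 = 7, A[1][1] + B[1][2] = 4 + -2 = 2, A[1][2] + B[2][2] = -3 + 4 = 1) = 1 (attained at k = 2)
  C[2][0] = min over k of (A[2][0] + B[0][0] = -2 + 4 = 2, A[2][1] + B[1][0] = 8 + 7 = 15, A[2][2] + B[2][0] = -4 + 6 = 2) = 2 (attained at k = 0)
  C[2][1] = min over k of (A[2][0] + B[0][1] = -2 + 8 = 6, A[2][1] + B[1][1] = 8 + -2 = 6, A[2][2] + B[2][1] = -4 + 5 = 1) = 1 (attained at k = 2)
  C[2][2] = min over k of (A[2][0] + B[0][2] = -2 + 0 = -2, A[2][1] + B[1][2] = 8 + -2 = 6, A[2][2] + B[2][2] = -4 + 4 = 0) = -2 (attained at k = 0)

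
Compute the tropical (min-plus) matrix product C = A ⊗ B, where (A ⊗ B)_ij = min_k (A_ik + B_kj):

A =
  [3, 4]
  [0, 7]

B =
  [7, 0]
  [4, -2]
A ⊗ B =
  [8, 2]
  [7, 0]

Apply the min-plus product entry-by-entry:
  C[0][0] = min over k of (A[0][0] + B[0][0] = 3 + 7 = 10, A[0][1] + B[1][0] = 4 + 4 = 8) = 8 (attained at k = 1)
  C[0][1] = min over k of (A[0][0] + B[0][1] = 3 + 0 = 3, A[0][1] + B[1][1] = 4 + -2 = 2) = 2 (attained at k = 1)
  C[1][0] = min over k of (A[1][0] + B[0][0] = 0 + 7 = 7, A[1][1] + B[1][0] = 7 + 4 = 11) = 7 (attained at k = 0)
  C[1][1] = min over k of (A[1][0] + B[0][1] = 0 + 0 = 0, A[1][1] + B[1][1] = 7 + -2 = 5) = 0 (attained at k = 0)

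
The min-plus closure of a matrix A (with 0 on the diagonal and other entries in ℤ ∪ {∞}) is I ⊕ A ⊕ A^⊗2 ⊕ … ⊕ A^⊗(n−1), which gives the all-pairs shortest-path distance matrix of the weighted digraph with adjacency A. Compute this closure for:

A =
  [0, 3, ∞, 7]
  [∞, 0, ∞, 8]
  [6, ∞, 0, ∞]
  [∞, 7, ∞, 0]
Closure =
  [0, 3, ∞, 7]
  [∞, 0, ∞, 8]
  [6, 9, 0, 13]
  [∞, 7, ∞, 0]

This is the Floyd-Warshall all-pairs shortest-path computation. For each intermediate vertex k = 0, 1, …, 3, update dist[i][j] ← min(dist[i][j], dist[i][k] + dist[k][j]). The final matrix gives, for each (i, j), the minimum total weight of any directed path from i to j (possibly empty when i = j).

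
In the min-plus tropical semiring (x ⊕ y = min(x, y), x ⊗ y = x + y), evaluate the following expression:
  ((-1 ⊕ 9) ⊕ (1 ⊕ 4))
((-1 ⊕ 9) ⊕ (1 ⊕ 4)) = -1

Expand innermost to outermost. Recall ⊕ takes the minimum of its arguments and ⊗ takes their sum. Working out the expression ((-1 ⊕ 9) ⊕ (1 ⊕ 4)) gives -1.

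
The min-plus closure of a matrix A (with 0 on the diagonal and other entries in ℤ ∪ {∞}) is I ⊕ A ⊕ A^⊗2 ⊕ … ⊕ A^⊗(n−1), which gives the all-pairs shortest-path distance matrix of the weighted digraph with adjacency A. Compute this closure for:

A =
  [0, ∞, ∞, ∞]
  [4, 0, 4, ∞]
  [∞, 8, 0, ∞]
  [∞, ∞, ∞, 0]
Closure =
  [0, ∞, ∞, ∞]
  [4, 0, 4, ∞]
  [12, 8, 0, ∞]
  [∞, ∞, ∞, 0]

This is the Floyd-Warshall all-pairs shortest-path computation. For each intermediate vertex k = 0, 1, …, 3, update dist[i][j] ← min(dist[i][j], dist[i][k] + dist[k][j]). The final matrix gives, for each (i, j), the minimum total weight of any directed path from i to j (possibly empty when i = j).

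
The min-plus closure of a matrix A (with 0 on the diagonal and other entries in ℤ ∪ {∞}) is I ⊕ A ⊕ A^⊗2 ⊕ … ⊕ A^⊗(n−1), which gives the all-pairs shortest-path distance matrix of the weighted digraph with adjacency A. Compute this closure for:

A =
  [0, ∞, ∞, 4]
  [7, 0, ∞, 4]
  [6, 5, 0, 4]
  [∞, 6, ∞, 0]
Closure =
  [0, 10, ∞, 4]
  [7, 0, ∞, 4]
  [6, 5, 0, 4]
  [13, 6, ∞, 0]

This is the Floyd-Warshall all-pairs shortest-path computation. For each intermediate vertex k = 0, 1, …, 3, update dist[i][j] ← min(dist[i][j], dist[i][k] + dist[k][j]). The final matrix gives, for each (i, j), the minimum total weight of any directed path from i to j (possibly empty when i = j).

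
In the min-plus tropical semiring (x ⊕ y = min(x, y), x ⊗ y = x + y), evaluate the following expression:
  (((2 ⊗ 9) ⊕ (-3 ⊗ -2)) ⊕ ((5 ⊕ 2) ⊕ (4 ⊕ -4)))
(((2 ⊗ 9) ⊕ (-3 ⊗ -2)) ⊕ ((5 ⊕ 2) ⊕ (4 ⊕ -4))) = -5

Expand innermost to outermost. Recall ⊕ takes the minimum of its arguments and ⊗ takes their sum. Working out the expression (((2 ⊗ 9) ⊕ (-3 ⊗ -2)) ⊕ ((5 ⊕ 2) ⊕ (4 ⊕ -4))) gives -5.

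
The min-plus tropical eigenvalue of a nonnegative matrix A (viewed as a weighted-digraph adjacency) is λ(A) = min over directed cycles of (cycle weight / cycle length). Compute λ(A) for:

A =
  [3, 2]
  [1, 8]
λ(A) = 3/2

Enumerate directed cycles and compute their means (weight / length). Sample:
  cycle 0 → 0: weight = 3, length = 1, mean = 3/1 ≈ 3.000
  cycle 1 → 1: weight = 8, length = 1, mean = 8/1 ≈ 8.000
  cycle 0 → 1 → 0: weight = 3, length = 2, mean = 3/2 ≈ 1.500
  cycle 1 → 0 → 1: weight = 3, length = 2, mean = 3/2 ≈ 1.500
Minimum mean = 1.500, attained e.g. along the cycle 0 → 1 → 0 with weight 3 and length 2. So λ(A) = 3/2 = 3/2.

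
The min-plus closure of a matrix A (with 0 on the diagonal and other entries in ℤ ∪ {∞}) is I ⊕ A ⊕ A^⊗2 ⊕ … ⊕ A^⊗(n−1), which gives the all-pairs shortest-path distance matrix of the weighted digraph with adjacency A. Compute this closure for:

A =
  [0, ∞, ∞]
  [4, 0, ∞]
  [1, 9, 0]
Closure =
  [0, ∞, ∞]
  [4, 0, ∞]
  [1, 9, 0]

This is the Floyd-Warshall all-pairs shortest-path computation. For each intermediate vertex k = 0, 1, …, 2, update dist[i][j] ← min(dist[i][j], dist[i][k] + dist[k][j]). The final matrix gives, for each (i, j), the minimum total weight of any directed path from i to j (possibly empty when i = j).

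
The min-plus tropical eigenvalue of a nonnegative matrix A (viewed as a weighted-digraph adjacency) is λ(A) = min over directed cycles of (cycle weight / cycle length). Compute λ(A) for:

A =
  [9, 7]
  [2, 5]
λ(A) = 9/2

Enumerate directed cycles and compute their means (weight / length). Sample:
  cycle 0 → 0: weight = 9, length = 1, mean = 9/1 ≈ 9.000
  cycle 1 → 1: weight = 5, length = 1, mean = 5/1 ≈ 5.000
  cycle 0 → 1 → 0: weight = 9, length = 2, mean = 9/2 ≈ 4.500
  cycle 1 → 0 → 1: weight = 9, length = 2, mean = 9/2 ≈ 4.500
Minimum mean = 4.500, attained e.g. along the cycle 0 → 1 → 0 with weight 9 and length 2. So λ(A) = 9/2 = 9/2.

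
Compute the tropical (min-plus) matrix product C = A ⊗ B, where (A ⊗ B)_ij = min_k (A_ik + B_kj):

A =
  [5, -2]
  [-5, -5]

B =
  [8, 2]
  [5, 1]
A ⊗ B =
  [3, -1]
  [0, -4]

Apply the min-plus product entry-by-entry:
  C[0][0] = min over k of (A[0][0] + B[0][0] = 5 + 8 = 13, A[0][1] + B[1][0] = -2 + 5 = 3) = 3 (attained at k = 1)
  C[0][1] = min over k of (A[0][0] + B[0][1] = 5 + 2 = 7, A[0][1] + B[1][1] = -2 + 1 = -1) = -1 (attained at k = 1)
  C[1][0] = min over k of (A[1][0] + B[0][0] = -5 + 8 = 3, A[1][1] + B[1][0] = -5 + 5 = 0) = 0 (attained at k = 1)
  C[1][1] = min over k of (A[1][0] + B[0][1] = -5 + 2 = -3, A[1][1] + B[1][1] = -5 + 1 = -4) = -4 (attained at k = 1)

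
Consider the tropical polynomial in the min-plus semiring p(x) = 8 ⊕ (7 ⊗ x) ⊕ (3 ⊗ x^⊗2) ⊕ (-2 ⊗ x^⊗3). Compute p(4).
p(4) = 8

A tropical monomial a ⊗ x^⊗i evaluates to a + i · x. Evaluating each term at x = 4:
  Term 0 contributes 8 + 0 · 4 = 8
  Term 1 contributes 7 + 1 · 4 = 11
  Term 2 contributes 3 + 2 · 4 = 11
  Term 3 contributes -2 + 3 · 4 = 10
p(4) = ⊕ of these = min[8, 11, 11, 10] = 8.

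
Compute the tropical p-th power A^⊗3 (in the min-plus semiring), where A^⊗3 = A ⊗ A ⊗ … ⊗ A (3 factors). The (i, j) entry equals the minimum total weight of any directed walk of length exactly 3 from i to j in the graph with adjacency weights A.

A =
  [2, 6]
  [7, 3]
A^⊗3 =
  [6, 10]
  [11, 9]

Each entry (A^⊗3)_ij equals the minimum over all length-3 walks i = v_0 → v_1 → … → v_3 = j of Σ_t A[v_t][v_{t+1}]. For example, for (i, j) = (0, 1) we minimise over 4 possible intermediate vertex sequences; the minimum is 10, attained along the walk 0 → 0 → 0 → 1.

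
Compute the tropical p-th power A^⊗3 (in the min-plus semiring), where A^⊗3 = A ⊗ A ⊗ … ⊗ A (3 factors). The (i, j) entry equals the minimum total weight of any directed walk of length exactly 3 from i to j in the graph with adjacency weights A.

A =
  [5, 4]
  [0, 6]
A^⊗3 =
  [9, 8]
  [4, 9]

Each entry (A^⊗3)_ij equals the minimum over all length-3 walks i = v_0 → v_1 → … → v_3 = j of Σ_t A[v_t][v_{t+1}]. For example, for (i, j) = (0, 1) we minimise over 4 possible intermediate vertex sequences; the minimum is 8, attained along the walk 0 → 1 → 0 → 1.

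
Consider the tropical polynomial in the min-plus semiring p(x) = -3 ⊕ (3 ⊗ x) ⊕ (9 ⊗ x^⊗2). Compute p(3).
p(3) = -3

A tropical monomial a ⊗ x^⊗i evaluates to a + i · x. Evaluating each term at x = 3:
  Term 0 contributes -3 + 0 · 3 = -3
  Term 1 contributes 3 + 1 · 3 = 6
  Term 2 contributes 9 + 2 · 3 = 15
p(3) = ⊕ of these = min[-3, 6, 15] = -3.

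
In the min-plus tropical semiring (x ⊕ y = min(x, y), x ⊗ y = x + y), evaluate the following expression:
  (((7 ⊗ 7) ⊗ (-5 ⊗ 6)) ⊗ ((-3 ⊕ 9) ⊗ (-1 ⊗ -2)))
(((7 ⊗ 7) ⊗ (-5 ⊗ 6)) ⊗ ((-3 ⊕ 9) ⊗ (-1 ⊗ -2))) = 9

Expand innermost to outermost. Recall ⊕ takes the minimum of its arguments and ⊗ takes their sum. Working out the expression (((7 ⊗ 7) ⊗ (-5 ⊗ 6)) ⊗ ((-3 ⊕ 9) ⊗ (-1 ⊗ -2))) gives 9.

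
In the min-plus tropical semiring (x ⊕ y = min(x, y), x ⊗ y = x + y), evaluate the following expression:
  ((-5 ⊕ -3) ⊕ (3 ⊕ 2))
((-5 ⊕ -3) ⊕ (3 ⊕ 2)) = -5

Expand innermost to outermost. Recall ⊕ takes the minimum of its arguments and ⊗ takes their sum. Working out the expression ((-5 ⊕ -3) ⊕ (3 ⊕ 2)) gives -5.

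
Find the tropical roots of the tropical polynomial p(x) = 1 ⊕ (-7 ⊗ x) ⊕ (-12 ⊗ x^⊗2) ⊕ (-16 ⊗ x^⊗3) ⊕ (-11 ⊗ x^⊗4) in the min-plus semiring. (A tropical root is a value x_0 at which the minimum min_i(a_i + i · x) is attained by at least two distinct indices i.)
Roots: {-5, 4, 5, 8}

Each tropical root is a break point of the lower envelope of the lines y = a_i + i · x (there are 5 lines, with slopes 0, 1, ..., 4). Only the lines that attain the minimum somewhere contribute to roots; other lines are dominated. Here the surviving (envelope) indices are i = 4, i = 3, i = 2, i = 1, i = 0.
Intersections between consecutive envelope lines give the roots: for adjacent envelope indices i < j the intersection is x = (a_i − a_j) / (j − i). Reading off the sorted break points: {-5, 4, 5, 8}.
Verification: at each break x_0, at least two indices attain the minimum of min_i(a_i + i · x_0).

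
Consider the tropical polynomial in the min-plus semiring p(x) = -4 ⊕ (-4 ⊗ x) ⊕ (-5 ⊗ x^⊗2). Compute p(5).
p(5) = -4

A tropical monomial a ⊗ x^⊗i evaluates to a + i · x. Evaluating each term at x = 5:
  Term 0 contributes -4 + 0 · 5 = -4
  Term 1 contributes -4 + 1 · 5 = 1
  Term 2 contributes -5 + 2 · 5 = 5
p(5) = ⊕ of these = min[-4, 1, 5] = -4.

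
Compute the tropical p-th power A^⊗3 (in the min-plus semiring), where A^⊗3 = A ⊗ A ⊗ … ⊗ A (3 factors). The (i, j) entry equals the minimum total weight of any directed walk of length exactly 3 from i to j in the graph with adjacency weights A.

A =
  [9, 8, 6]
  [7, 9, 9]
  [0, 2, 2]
A^⊗3 =
  [8, 10, 10]
  [11, 13, 13]
  [4, 6, 6]

Each entry (A^⊗3)_ij equals the minimum over all length-3 walks i = v_0 → v_1 → … → v_3 = j of Σ_t A[v_t][v_{t+1}]. For example, for (i, j) = (0, 2) we minimise over 9 possible intermediate vertex sequences; the minimum is 10, attained along the walk 0 → 2 → 2 → 2.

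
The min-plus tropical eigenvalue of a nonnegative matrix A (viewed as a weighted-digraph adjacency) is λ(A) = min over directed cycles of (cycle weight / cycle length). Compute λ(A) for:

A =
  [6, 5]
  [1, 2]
λ(A) = 2

Enumerate directed cycles and compute their means (weight / length). Sample:
  cycle 0 → 0: weight = 6, length = 1, mean = 6/1 ≈ 6.000
  cycle 1 → 1: weight = 2, length = 1, mean = 2/1 ≈ 2.000
  cycle 0 → 1 → 0: weight = 6, length = 2, mean = 6/2 ≈ 3.000
  cycle 1 → 0 → 1: weight = 6, length = 2, mean = 6/2 ≈ 3.000
Minimum mean = 2.000, attained e.g. along the cycle 1 → 1 with weight 2 and length 1. So λ(A) = 2/1 = 2.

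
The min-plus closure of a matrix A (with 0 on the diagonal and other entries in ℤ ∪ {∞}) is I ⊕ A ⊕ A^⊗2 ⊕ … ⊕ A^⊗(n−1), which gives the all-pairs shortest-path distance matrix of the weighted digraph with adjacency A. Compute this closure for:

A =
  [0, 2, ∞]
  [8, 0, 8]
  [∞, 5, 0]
Closure =
  [0, 2, 10]
  [8, 0, 8]
  [13, 5, 0]

This is the Floyd-Warshall all-pairs shortest-path computation. For each intermediate vertex k = 0, 1, …, 2, update dist[i][j] ← min(dist[i][j], dist[i][k] + dist[k][j]). The final matrix gives, for each (i, j), the minimum total weight of any directed path from i to j (possibly empty when i = j).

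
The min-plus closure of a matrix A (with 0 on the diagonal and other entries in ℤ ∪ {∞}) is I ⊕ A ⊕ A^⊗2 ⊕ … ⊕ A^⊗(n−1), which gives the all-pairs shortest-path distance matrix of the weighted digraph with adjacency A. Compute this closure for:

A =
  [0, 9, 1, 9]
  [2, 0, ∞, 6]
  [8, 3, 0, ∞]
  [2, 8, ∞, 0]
Closure =
  [0, 4, 1, 9]
  [2, 0, 3, 6]
  [5, 3, 0, 9]
  [2, 6, 3, 0]

This is the Floyd-Warshall all-pairs shortest-path computation. For each intermediate vertex k = 0, 1, …, 3, update dist[i][j] ← min(dist[i][j], dist[i][k] + dist[k][j]). The final matrix gives, for each (i, j), the minimum total weight of any directed path from i to j (possibly empty when i = j).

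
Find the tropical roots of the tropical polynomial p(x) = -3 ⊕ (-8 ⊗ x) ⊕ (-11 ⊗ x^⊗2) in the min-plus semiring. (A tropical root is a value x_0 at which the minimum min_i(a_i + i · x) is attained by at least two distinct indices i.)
Roots: {3, 5}

Each tropical root is a break point of the lower envelope of the lines y = a_i + i · x (there are 3 lines, with slopes 0, 1, ..., 2). Only the lines that attain the minimum somewhere contribute to roots; other lines are dominated. Here the surviving (envelope) indices are i = 2, i = 1, i = 0.
Intersections between consecutive envelope lines give the roots: for adjacent envelope indices i < j the intersection is x = (a_i − a_j) / (j − i). Reading off the sorted break points: {3, 5}.
Verification: at each break x_0, at least two indices attain the minimum of min_i(a_i + i · x_0).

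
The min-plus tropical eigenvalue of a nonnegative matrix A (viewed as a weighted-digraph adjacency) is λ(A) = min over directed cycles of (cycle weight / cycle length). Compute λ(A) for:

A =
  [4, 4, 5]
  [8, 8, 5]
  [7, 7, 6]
λ(A) = 4

Enumerate directed cycles and compute their means (weight / length). Sample:
  cycle 0 → 0: weight = 4, length = 1, mean = 4/1 ≈ 4.000
  cycle 1 → 1: weight = 8, length = 1, mean = 8/1 ≈ 8.000
  cycle 2 → 2: weight = 6, length = 1, mean = 6/1 ≈ 6.000
  cycle 0 → 1 → 0: weight = 12, length = 2, mean = 12/2 ≈ 6.000
  cycle 0 → 2 → 0: weight = 12, length = 2, mean = 12/2 ≈ 6.000
  cycle 1 → 0 → 1: weight = 12, length = 2, mean = 12/2 ≈ 6.000
Minimum mean = 4.000, attained e.g. along the cycle 0 → 0 with weight 4 and length 1. So λ(A) = 4/1 = 4.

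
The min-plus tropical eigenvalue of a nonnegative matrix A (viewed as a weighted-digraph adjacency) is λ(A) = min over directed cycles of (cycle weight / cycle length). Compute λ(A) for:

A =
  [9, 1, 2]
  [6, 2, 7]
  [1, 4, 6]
λ(A) = 3/2

Enumerate directed cycles and compute their means (weight / length). Sample:
  cycle 0 → 0: weight = 9, length = 1, mean = 9/1 ≈ 9.000
  cycle 1 → 1: weight = 2, length = 1, mean = 2/1 ≈ 2.000
  cycle 2 → 2: weight = 6, length = 1, mean = 6/1 ≈ 6.000
  cycle 0 → 1 → 0: weight = 7, length = 2, mean = 7/2 ≈ 3.500
  cycle 0 → 2 → 0: weight = 3, length = 2, mean = 3/2 ≈ 1.500
  cycle 1 → 0 → 1: weight = 7, length = 2, mean = 7/2 ≈ 3.500
Minimum mean = 1.500, attained e.g. along the cycle 0 → 2 → 0 with weight 3 and length 2. So λ(A) = 3/2 = 3/2.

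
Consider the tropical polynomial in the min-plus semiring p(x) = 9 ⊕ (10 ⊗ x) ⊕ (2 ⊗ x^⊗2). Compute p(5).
p(5) = 9

A tropical monomial a ⊗ x^⊗i evaluates to a + i · x. Evaluating each term at x = 5:
  Term 0 contributes 9 + 0 · 5 = 9
  Term 1 contributes 10 + 1 · 5 = 15
  Term 2 contributes 2 + 2 · 5 = 12
p(5) = ⊕ of these = min[9, 15, 12] = 9.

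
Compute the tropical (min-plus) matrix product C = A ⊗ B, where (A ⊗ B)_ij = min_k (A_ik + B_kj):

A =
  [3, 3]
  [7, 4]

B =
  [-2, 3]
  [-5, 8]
A ⊗ B =
  [-2, 6]
  [-1, 10]

Apply the min-plus product entry-by-entry:
  C[0][0] = min over k of (A[0][0] + B[0][0] = 3 + -2 = 1, A[0][1] + B[1][0] = 3 + -5 = -2) = -2 (attained at k = 1)
  C[0][1] = min over k of (A[0][0] + B[0][1] = 3 + 3 = 6, A[0][1] + B[1][1] = 3 + 8 = 11) = 6 (attained at k = 0)
  C[1][0] = min over k of (A[1][0] + B[0][0] = 7 + -2 = 5, A[1][1] + B[1][0] = 4 + -5 = -1) = -1 (attained at k = 1)
  C[1][1] = min over k of (A[1][0] + B[0][1] = 7 + 3 = 10, A[1][1] + B[1][1] = 4 + 8 = 12) = 10 (attained at k = 0)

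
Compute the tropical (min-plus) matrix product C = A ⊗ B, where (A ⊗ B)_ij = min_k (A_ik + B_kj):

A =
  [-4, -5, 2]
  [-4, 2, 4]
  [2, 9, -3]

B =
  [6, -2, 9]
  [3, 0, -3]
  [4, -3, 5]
A ⊗ B =
  [-2, -6, -8]
  [2, -6, -1]
  [1, -6, 2]

Apply the min-plus product entry-by-entry:
  C[0][0] = min over k of (A[0][0] + B[0][0] = -4 + 6 = 2, A[0][1] + B[1][0] = -5 + 3 = -2, A[0][2] + B[2][0] = 2 + 4 = 6) = -2 (attained at k = 1)
  C[0][1] = min over k of (A[0][0] + B[0][1] = -4 + -2 = -6, A[0][1] + B[1][1] = -5 + 0 = -5, A[0][2] + B[2][1] = 2 + -3 = -1) = -6 (attained at k = 0)
  C[0][2] = min over k of (A[0][0] + B[0][2] = -4 + 9 = 5, A[0][1] + B[1][2] = -5 + -3 = -8, A[0][2] + B[2][2] = 2 + 5 = 7) = -8 (attained at k = 1)
  C[1][0] = min over k of (A[1][0] + B[0][0] = -4 + 6 = 2, A[1][1] + B[1][0] = 2 + 3 = 5, A[1][2] + B[2][0] = 4 + 4 = 8) = 2 (attained at k = 0)
  C[1][1] = min over k of (A[1][0] + B[0][1] = -4 + -2 = -6, A[1][1] + B[1][1] = 2 + 0 = 2, A[1][2] + B[2][1] = 4 + -3 = 1) = -6 (attained at k = 0)
  C[1][2] = min over k of (A[1][0] + B[0][2] = -4 + 9 = 5, A[1][1] + B[1][2] = 2 + -3 = -1, A[1][2] + B[2][2] = 4 + 5 = 9) = -1 (attained at k = 1)
  C[2][0] = min over k of (A[2][0] + B[0][0] = 2 + 6 = 8, A[2][1] + B[1][0] = 9 + 3 = 12, A[2][2] + B[2][0] = -3 + 4 = 1) = 1 (attained at k = 2)
  C[2][1] = min over k of (A[2][0] + B[0][1] = 2 + -2 = 0, A[2][1] + B[1][1] = 9 + 0 = 9, A[2][2] + B[2][1] = -3 + -3 = -6) = -6 (attained at k = 2)
  C[2][2] = min over k of (A[2][0] + B[0][2] = 2 + 9 = 11, A[2][1] + B[1][2] = 9 + -3 = 6, A[2][2] + B[2][2] = -3 + 5 = 2) = 2 (attained at k = 2)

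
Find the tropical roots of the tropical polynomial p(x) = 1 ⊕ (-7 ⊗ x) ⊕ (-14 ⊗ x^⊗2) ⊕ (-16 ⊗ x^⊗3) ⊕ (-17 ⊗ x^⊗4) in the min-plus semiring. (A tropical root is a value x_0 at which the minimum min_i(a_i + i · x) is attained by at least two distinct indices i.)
Roots: {1, 2, 7, 8}

Each tropical root is a break point of the lower envelope of the lines y = a_i + i · x (there are 5 lines, with slopes 0, 1, ..., 4). Only the lines that attain the minimum somewhere contribute to roots; other lines are dominated. Here the surviving (envelope) indices are i = 4, i = 3, i = 2, i = 1, i = 0.
Intersections between consecutive envelope lines give the roots: for adjacent envelope indices i < j the intersection is x = (a_i − a_j) / (j − i). Reading off the sorted break points: {1, 2, 7, 8}.
Verification: at each break x_0, at least two indices attain the minimum of min_i(a_i + i · x_0).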